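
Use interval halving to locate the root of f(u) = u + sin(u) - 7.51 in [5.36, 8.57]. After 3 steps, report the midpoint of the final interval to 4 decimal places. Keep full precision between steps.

6.7644

f(5.360000) = -2.947527, f(8.570000) = 1.814425 (opposite signs)
step 1: m = 6.965000, f(m) = 0.085203 > 0 → root in [5.360000, 6.965000]
step 2: m = 6.162500, f(m) = -1.467893 < 0 → root in [6.162500, 6.965000]
step 3: m = 6.563750, f(m) = -0.669352 < 0 → root in [6.563750, 6.965000]
Midpoint of [6.563750, 6.965000] = 6.764375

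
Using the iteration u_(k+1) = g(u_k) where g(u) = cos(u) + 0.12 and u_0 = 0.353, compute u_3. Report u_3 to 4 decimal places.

u_1 = g(0.353000) = 1.058340
u_2 = g(1.058340) = 0.610320
u_3 = g(0.610320) = 0.939465

0.9395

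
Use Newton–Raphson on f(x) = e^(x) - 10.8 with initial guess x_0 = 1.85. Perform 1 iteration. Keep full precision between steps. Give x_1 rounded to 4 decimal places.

f'(x) = e^(x)
x_0 = 1.850000: f = -4.440180, f' = 6.359820 → x_1 = 1.850000 - (-4.440180)/(6.359820) = 2.548161

2.5482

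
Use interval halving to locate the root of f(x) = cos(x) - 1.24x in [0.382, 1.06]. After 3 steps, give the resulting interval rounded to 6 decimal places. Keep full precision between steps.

[0.636250, 0.721000]

f(0.382000) = 0.454241, f(1.060000) = -0.825528 (opposite signs)
step 1: m = 0.721000, f(m) = -0.142894 < 0 → root in [0.382000, 0.721000]
step 2: m = 0.551500, f(m) = 0.167880 > 0 → root in [0.551500, 0.721000]
step 3: m = 0.636250, f(m) = 0.015380 > 0 → root in [0.636250, 0.721000]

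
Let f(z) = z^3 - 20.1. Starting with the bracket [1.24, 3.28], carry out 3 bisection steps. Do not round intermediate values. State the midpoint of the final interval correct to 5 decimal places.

f(1.240000) = -18.193376, f(3.280000) = 15.187552 (opposite signs)
step 1: m = 2.260000, f(m) = -8.556824 < 0 → root in [2.260000, 3.280000]
step 2: m = 2.770000, f(m) = 1.153933 > 0 → root in [2.260000, 2.770000]
step 3: m = 2.515000, f(m) = -4.192059 < 0 → root in [2.515000, 2.770000]
Midpoint of [2.515000, 2.770000] = 2.642500

2.64250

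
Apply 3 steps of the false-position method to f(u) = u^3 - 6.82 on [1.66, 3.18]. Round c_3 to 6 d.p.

False-position update: c = (a·f(b) − b·f(a))/(f(b) − f(a)); replace the endpoint whose sign matches f(c).
f(1.660000) = -2.245704, f(3.180000) = 25.337432
step 1: c = 1.783752, f(c) = -1.144509 < 0 → new bracket [1.783752, 3.180000]
step 2: c = 1.844096, f(c) = -0.548804 < 0 → new bracket [1.844096, 3.180000]
step 3: c = 1.872418, f(c) = -0.255401 < 0 → new bracket [1.872418, 3.180000]

1.872418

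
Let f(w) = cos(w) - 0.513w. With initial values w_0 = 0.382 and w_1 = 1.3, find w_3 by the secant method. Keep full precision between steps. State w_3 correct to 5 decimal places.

1.01810

f(w_0) = 0.731955, f(w_1) = -0.399401
w_2 = 1.300000 - (-0.399401)·(1.300000 - 0.382000)/(-0.399401 - (0.731955)) = 0.975920; f(w_2) = 0.059760
w_3 = 0.975920 - (0.059760)·(0.975920 - 1.300000)/(0.059760 - (-0.399401)) = 1.018099; f(w_3) = 0.002700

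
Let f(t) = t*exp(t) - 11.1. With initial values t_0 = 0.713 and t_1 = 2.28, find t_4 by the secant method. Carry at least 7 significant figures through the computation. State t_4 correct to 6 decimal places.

1.844773

f(t_0) = -9.645407, f(t_1) = 11.190831
t_2 = 2.280000 - (11.190831)·(2.280000 - 0.713000)/(11.190831 - (-9.645407)) = 1.438388; f(t_2) = -5.038783
t_3 = 1.438388 - (-5.038783)·(1.438388 - 2.280000)/(-5.038783 - (11.190831)) = 1.699682; f(t_3) = -1.798991
t_4 = 1.699682 - (-1.798991)·(1.699682 - 1.438388)/(-1.798991 - (-5.038783)) = 1.844773; f(t_4) = 0.571261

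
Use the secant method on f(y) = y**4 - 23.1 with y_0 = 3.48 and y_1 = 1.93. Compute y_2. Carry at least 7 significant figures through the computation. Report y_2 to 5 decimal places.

2.03768

f(y_0) = 123.561788, f(y_1) = -9.225120
y_2 = 1.930000 - (-9.225120)·(1.930000 - 3.480000)/(-9.225120 - (123.561788)) = 2.037683; f(y_2) = -5.859623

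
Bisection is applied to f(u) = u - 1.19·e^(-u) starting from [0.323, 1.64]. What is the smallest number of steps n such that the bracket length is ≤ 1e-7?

24

Initial width b − a = 1.64 − 0.323 = 1.317000.
After n steps the width is (b−a)/2^n; need (b−a)/2^n ≤ 1e-7.
So n ≥ log₂(1.317000/1e-7) = log₂(13170000.0000) ≈ 23.6508.
Hence n = 24.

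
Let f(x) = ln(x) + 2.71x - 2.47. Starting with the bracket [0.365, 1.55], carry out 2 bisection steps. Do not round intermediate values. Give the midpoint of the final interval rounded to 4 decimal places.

0.8094

f(0.365000) = -2.488708, f(1.550000) = 2.168755 (opposite signs)
step 1: m = 0.957500, f(m) = 0.081395 > 0 → root in [0.365000, 0.957500]
step 2: m = 0.661250, f(m) = -1.091636 < 0 → root in [0.661250, 0.957500]
Midpoint of [0.661250, 0.957500] = 0.809375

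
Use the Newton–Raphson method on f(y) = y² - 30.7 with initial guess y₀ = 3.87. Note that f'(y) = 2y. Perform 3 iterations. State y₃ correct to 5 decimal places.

y_0 = 3.870000: f = -15.723100, f' = 7.740000 → y_1 = 3.870000 - (-15.723100)/(7.740000) = 5.901408
y_1 = 5.901408: f = 4.126620, f' = 11.802817 → y_2 = 5.901408 - (4.126620)/(11.802817) = 5.551778
y_2 = 5.551778: f = 0.122241, f' = 11.103556 → y_3 = 5.551778 - (0.122241)/(11.103556) = 5.540769

5.54077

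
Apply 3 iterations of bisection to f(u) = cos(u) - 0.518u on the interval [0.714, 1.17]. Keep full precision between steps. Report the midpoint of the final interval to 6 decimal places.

1.027500

f(0.714000) = 0.385896, f(1.170000) = -0.215908 (opposite signs)
step 1: m = 0.942000, f(m) = 0.100216 > 0 → root in [0.942000, 1.170000]
step 2: m = 1.056000, f(m) = -0.054650 < 0 → root in [0.942000, 1.056000]
step 3: m = 0.999000, f(m) = 0.023662 > 0 → root in [0.999000, 1.056000]
Midpoint of [0.999000, 1.056000] = 1.027500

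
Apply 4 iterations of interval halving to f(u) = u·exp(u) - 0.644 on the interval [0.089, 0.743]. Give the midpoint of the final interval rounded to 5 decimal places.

0.43644

f(0.089000) = -0.546716, f(0.743000) = 0.917959 (opposite signs)
step 1: m = 0.416000, f(m) = -0.013391 < 0 → root in [0.416000, 0.743000]
step 2: m = 0.579500, f(m) = 0.390492 > 0 → root in [0.416000, 0.579500]
step 3: m = 0.497750, f(m) = 0.174807 > 0 → root in [0.416000, 0.497750]
step 4: m = 0.456875, f(m) = 0.077466 > 0 → root in [0.416000, 0.456875]
Midpoint of [0.416000, 0.456875] = 0.436438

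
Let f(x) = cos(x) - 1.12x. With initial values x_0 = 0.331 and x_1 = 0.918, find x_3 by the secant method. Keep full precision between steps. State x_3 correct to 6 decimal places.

0.688248

f(x_0) = 0.574998, f(x_1) = -0.420750
x_2 = 0.918000 - (-0.420750)·(0.918000 - 0.331000)/(-0.420750 - (0.574998)) = 0.669965; f(x_2) = 0.033482
x_3 = 0.669965 - (0.033482)·(0.669965 - 0.918000)/(0.033482 - (-0.420750)) = 0.688248; f(x_3) = 0.001522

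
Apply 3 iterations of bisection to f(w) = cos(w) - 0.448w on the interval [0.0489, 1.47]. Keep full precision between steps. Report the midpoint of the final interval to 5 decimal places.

1.02591

f(0.048900) = 0.976897, f(1.470000) = -0.557934 (opposite signs)
step 1: m = 0.759450, f(m) = 0.384981 > 0 → root in [0.759450, 1.470000]
step 2: m = 1.114725, f(m) = -0.058972 < 0 → root in [0.759450, 1.114725]
step 3: m = 0.937087, f(m) = 0.172322 > 0 → root in [0.937087, 1.114725]
Midpoint of [0.937087, 1.114725] = 1.025906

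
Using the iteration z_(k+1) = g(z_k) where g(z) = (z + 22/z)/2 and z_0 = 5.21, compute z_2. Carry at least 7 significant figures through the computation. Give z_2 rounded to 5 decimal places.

4.69049

z_1 = g(5.210000) = 4.716324
z_2 = g(4.716324) = 4.690487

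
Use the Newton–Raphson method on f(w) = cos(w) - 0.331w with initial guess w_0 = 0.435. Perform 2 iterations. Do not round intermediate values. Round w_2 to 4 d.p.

f'(w) = -sin(w) - 0.331
w_0 = 0.435000: f = 0.762885, f' = -0.752410 → w_1 = 0.435000 - (0.762885)/(-0.752410) = 1.448921
w_1 = 1.448921: f = -0.358020, f' = -1.323582 → w_2 = 1.448921 - (-0.358020)/(-1.323582) = 1.178429

1.1784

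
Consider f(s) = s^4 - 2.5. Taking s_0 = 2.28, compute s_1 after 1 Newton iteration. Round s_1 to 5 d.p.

Newton update: s ← s − f(s)/f'(s).
f'(s) = 4s^3
s_0 = 2.280000: f = 24.523363, f' = 47.409408 → s_1 = 2.280000 - (24.523363)/(47.409408) = 1.762732

1.76273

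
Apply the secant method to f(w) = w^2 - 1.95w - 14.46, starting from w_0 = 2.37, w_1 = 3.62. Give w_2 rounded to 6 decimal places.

5.702822

Secant update: w_(k+1) = w_k − f(w_k)·(w_k − w_(k-1))/(f(w_k) − f(w_(k-1))).
f(w_0) = -13.464600, f(w_1) = -8.414600
w_2 = 3.620000 - (-8.414600)·(3.620000 - 2.370000)/(-8.414600 - (-13.464600)) = 5.702822; f(w_2) = 6.941674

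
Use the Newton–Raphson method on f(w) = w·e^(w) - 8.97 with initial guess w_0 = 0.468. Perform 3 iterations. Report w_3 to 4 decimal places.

2.5340

f'(w) = (w + 1)·e^(w)
w_0 = 0.468000: f = -8.222699, f' = 2.344099 → w_1 = 0.468000 - (-8.222699)/(2.344099) = 3.975830
w_1 = 3.975830: f = 202.919147, f' = 265.183468 → w_2 = 3.975830 - (202.919147)/(265.183468) = 3.210627
w_2 = 3.210627: f = 70.636292, f' = 104.400918 → w_3 = 3.210627 - (70.636292)/(104.400918) = 2.534040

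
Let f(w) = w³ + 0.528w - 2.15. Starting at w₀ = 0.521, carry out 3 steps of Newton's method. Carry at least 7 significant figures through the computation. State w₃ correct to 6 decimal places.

1.180250

Newton update: w ← w − f(w)/f'(w).
f'(w) = 3w² + 0.528
w_0 = 0.521000: f = -1.733491, f' = 1.342323 → w_1 = 0.521000 - (-1.733491)/(1.342323) = 1.812411
w_1 = 1.812411: f = 4.760426, f' = 10.382505 → w_2 = 1.812411 - (4.760426)/(10.382505) = 1.353907
w_2 = 1.353907: f = 1.046661, f' = 6.027191 → w_3 = 1.353907 - (1.046661)/(6.027191) = 1.180250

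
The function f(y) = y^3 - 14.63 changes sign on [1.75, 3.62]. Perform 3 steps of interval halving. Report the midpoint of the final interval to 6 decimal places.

2.334375

f(1.750000) = -9.270625, f(3.620000) = 32.807928 (opposite signs)
step 1: m = 2.685000, f(m) = 4.726769 > 0 → root in [1.750000, 2.685000]
step 2: m = 2.217500, f(m) = -3.725873 < 0 → root in [2.217500, 2.685000]
step 3: m = 2.451250, f(m) = 0.098646 > 0 → root in [2.217500, 2.451250]
Midpoint of [2.217500, 2.451250] = 2.334375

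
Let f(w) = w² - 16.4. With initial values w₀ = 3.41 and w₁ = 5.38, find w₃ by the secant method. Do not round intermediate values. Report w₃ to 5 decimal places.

4.03589

f(w_0) = -4.771900, f(w_1) = 12.544400
w_2 = 5.380000 - (12.544400)·(5.380000 - 3.410000)/(12.544400 - (-4.771900)) = 3.952878; f(w_2) = -0.774753
w_3 = 3.952878 - (-0.774753)·(3.952878 - 5.380000)/(-0.774753 - (12.544400)) = 4.035892; f(w_3) = -0.111579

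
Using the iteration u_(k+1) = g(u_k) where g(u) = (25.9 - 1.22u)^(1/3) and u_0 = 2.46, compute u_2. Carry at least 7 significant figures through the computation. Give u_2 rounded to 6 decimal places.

2.820411

u_1 = g(2.460000) = 2.839690
u_2 = g(2.839690) = 2.820411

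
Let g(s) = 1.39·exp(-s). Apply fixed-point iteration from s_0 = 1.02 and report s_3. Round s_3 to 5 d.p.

0.59885

s_1 = g(1.020000) = 0.501227
s_2 = g(0.501227) = 0.842044
s_3 = g(0.842044) = 0.598852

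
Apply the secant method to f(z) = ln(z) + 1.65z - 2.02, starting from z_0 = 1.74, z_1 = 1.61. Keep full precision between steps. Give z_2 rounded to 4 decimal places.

1.1149

f(z_0) = 1.404885, f(z_1) = 1.112734
z_2 = 1.610000 - (1.112734)·(1.610000 - 1.740000)/(1.112734 - (1.404885)) = 1.114861; f(z_2) = -0.071751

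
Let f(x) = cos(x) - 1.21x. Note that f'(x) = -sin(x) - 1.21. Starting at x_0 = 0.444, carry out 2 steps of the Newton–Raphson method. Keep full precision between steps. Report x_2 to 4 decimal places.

0.6553

x_0 = 0.444000: f = 0.365801, f' = -1.639555 → x_1 = 0.444000 - (0.365801)/(-1.639555) = 0.667110
x_1 = 0.667110: f = -0.021590, f' = -1.828718 → x_2 = 0.667110 - (-0.021590)/(-1.828718) = 0.655304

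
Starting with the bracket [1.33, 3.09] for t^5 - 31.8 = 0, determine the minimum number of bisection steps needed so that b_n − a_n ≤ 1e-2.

8

Initial width b − a = 3.09 − 1.33 = 1.760000.
After n steps the width is (b−a)/2^n; need (b−a)/2^n ≤ 1e-2.
So n ≥ log₂(1.760000/1e-2) = log₂(176.0000) ≈ 7.4594.
Hence n = 8.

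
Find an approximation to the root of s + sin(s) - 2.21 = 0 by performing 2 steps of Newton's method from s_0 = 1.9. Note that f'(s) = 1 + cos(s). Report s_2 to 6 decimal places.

1.233746

Newton update: s ← s − f(s)/f'(s).
s_0 = 1.900000: f = 0.636300, f' = 0.676710 → s_1 = 1.900000 - (0.636300)/(0.676710) = 0.959716
s_1 = 0.959716: f = -0.431256, f' = 1.573753 → s_2 = 0.959716 - (-0.431256)/(1.573753) = 1.233746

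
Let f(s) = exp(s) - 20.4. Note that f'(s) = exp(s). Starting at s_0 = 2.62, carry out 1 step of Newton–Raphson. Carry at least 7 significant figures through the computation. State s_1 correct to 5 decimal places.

3.10518

s_0 = 2.620000: f = -6.664276, f' = 13.735724 → s_1 = 2.620000 - (-6.664276)/(13.735724) = 3.105178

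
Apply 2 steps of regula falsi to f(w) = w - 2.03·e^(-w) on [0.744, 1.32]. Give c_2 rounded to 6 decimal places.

0.859792

f(0.744000) = -0.220675, f(1.320000) = 0.777715
step 1: c = 0.871314, f(c) = 0.021958 > 0 → new bracket [0.744000, 0.871314]
step 2: c = 0.859792, f(c) = 0.000594 > 0 → new bracket [0.744000, 0.859792]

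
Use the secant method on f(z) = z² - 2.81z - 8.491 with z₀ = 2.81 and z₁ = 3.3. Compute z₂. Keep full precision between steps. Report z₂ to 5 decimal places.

Secant update: z_(k+1) = z_k − f(z_k)·(z_k − z_(k-1))/(f(z_k) − f(z_(k-1))).
f(z_0) = -8.491000, f(z_1) = -6.874000
z_2 = 3.300000 - (-6.874000)·(3.300000 - 2.810000)/(-6.874000 - (-8.491000)) = 5.383030; f(z_2) = 5.359700

5.38303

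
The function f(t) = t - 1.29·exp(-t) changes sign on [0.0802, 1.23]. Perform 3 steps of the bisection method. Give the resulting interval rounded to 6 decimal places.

f(0.080200) = -1.110382, f(1.230000) = 0.852943 (opposite signs)
step 1: m = 0.655100, f(m) = -0.014913 < 0 → root in [0.655100, 1.230000]
step 2: m = 0.942550, f(m) = 0.439923 > 0 → root in [0.655100, 0.942550]
step 3: m = 0.798825, f(m) = 0.218509 > 0 → root in [0.655100, 0.798825]

[0.655100, 0.798825]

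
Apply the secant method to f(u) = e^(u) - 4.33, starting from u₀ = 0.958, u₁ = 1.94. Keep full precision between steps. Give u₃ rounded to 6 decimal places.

1.439198

Secant update: u_(k+1) = u_k − f(u_k)·(u_k − u_(k-1))/(f(u_k) − f(u_(k-1))).
f(u_0) = -1.723522, f(u_1) = 2.628751
u_2 = 1.940000 - (2.628751)·(1.940000 - 0.958000)/(2.628751 - (-1.723522)) = 1.346877; f(u_2) = -0.484603
u_3 = 1.346877 - (-0.484603)·(1.346877 - 1.940000)/(-0.484603 - (2.628751)) = 1.439198; f(u_3) = -0.112687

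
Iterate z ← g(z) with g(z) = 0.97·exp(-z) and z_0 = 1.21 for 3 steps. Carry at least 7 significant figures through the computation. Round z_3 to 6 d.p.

0.469157

z_1 = g(1.210000) = 0.289251
z_2 = g(0.289251) = 0.726359
z_3 = g(0.726359) = 0.469157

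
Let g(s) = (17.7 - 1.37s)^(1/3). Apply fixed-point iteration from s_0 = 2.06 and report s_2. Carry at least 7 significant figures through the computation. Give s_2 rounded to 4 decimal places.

s_1 = g(2.060000) = 2.459497
s_2 = g(2.459497) = 2.428960

2.4290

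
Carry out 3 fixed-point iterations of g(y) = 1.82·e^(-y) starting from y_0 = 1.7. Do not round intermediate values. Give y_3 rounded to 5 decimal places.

y_1 = g(1.700000) = 0.332484
y_2 = g(0.332484) = 1.305195
y_3 = g(1.305195) = 0.493438

0.49344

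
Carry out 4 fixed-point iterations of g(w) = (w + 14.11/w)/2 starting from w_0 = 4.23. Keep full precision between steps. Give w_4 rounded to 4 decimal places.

3.7563

w_1 = g(4.230000) = 3.782849
w_2 = g(3.782849) = 3.756421
w_3 = g(3.756421) = 3.756328
w_4 = g(3.756328) = 3.756328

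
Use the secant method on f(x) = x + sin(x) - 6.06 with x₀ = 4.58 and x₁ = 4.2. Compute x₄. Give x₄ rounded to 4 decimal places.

6.1986

f(x_0) = -2.471249, f(x_1) = -2.731576
x_2 = 4.200000 - (-2.731576)·(4.200000 - 4.580000)/(-2.731576 - (-2.471249)) = 8.187297; f(x_2) = 3.072260
x_3 = 8.187297 - (3.072260)·(8.187297 - 4.200000)/(3.072260 - (-2.731576)) = 6.076622; f(x_3) = -0.188476
x_4 = 6.076622 - (-0.188476)·(6.076622 - 8.187297)/(-0.188476 - (3.072260)) = 6.198622; f(x_4) = 0.054160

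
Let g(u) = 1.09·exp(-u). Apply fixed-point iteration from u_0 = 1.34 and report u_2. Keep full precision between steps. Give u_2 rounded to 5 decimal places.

u_1 = g(1.340000) = 0.285412
u_2 = g(0.285412) = 0.819358

0.81936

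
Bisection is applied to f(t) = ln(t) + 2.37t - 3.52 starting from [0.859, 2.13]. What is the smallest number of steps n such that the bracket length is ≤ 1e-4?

14

Initial width b − a = 2.13 − 0.859 = 1.271000.
After n steps the width is (b−a)/2^n; need (b−a)/2^n ≤ 1e-4.
So n ≥ log₂(1.271000/1e-4) = log₂(12710.0000) ≈ 13.6337.
Hence n = 14.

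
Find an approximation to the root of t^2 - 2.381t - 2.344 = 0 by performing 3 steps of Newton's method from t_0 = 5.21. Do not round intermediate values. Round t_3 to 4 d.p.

3.1308

f'(t) = 2t - 2.381
t_0 = 5.210000: f = 12.395090, f' = 8.039000 → t_1 = 5.210000 - (12.395090)/(8.039000) = 3.668130
t_1 = 3.668130: f = 2.377362, f' = 4.955261 → t_2 = 3.668130 - (2.377362)/(4.955261) = 3.188365
t_2 = 3.188365: f = 0.230175, f' = 3.995730 → t_3 = 3.188365 - (0.230175)/(3.995730) = 3.130760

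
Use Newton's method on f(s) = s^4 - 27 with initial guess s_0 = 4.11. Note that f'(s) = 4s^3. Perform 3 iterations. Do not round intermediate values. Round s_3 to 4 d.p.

2.3324

Newton update: s ← s − f(s)/f'(s).
s_0 = 4.110000: f = 258.343042, f' = 277.706124 → s_1 = 4.110000 - (258.343042)/(277.706124) = 3.179725
s_1 = 3.179725: f = 75.225275, f' = 128.596370 → s_2 = 3.179725 - (75.225275)/(128.596370) = 2.594753
s_2 = 2.594753: f = 18.329836, f' = 69.879228 → s_3 = 2.594753 - (18.329836)/(69.879228) = 2.332446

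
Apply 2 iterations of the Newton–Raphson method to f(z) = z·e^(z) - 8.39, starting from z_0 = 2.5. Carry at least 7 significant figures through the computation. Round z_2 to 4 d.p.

1.7052

f'(z) = (z + 1)·e^(z)
z_0 = 2.500000: f = 22.066235, f' = 42.638729 → z_1 = 2.500000 - (22.066235)/(42.638729) = 1.982484
z_1 = 1.982484: f = 6.004328, f' = 21.655082 → z_2 = 1.982484 - (6.004328)/(21.655082) = 1.705213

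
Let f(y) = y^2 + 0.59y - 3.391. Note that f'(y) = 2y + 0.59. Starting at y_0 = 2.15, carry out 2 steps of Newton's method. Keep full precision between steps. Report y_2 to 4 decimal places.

1.5712

Newton update: y ← y − f(y)/f'(y).
y_0 = 2.150000: f = 2.500000, f' = 4.890000 → y_1 = 2.150000 - (2.500000)/(4.890000) = 1.638753
y_1 = 1.638753: f = 0.261374, f' = 3.867505 → y_2 = 1.638753 - (0.261374)/(3.867505) = 1.571170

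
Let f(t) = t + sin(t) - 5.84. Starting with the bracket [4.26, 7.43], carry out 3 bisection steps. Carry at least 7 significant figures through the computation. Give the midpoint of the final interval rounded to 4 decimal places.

f(4.260000) = -2.479405, f(7.430000) = 2.501458 (opposite signs)
step 1: m = 5.845000, f(m) = -0.419297 < 0 → root in [5.845000, 7.430000]
step 2: m = 6.637500, f(m) = 1.144448 > 0 → root in [5.845000, 6.637500]
step 3: m = 6.241250, f(m) = 0.359327 > 0 → root in [5.845000, 6.241250]
Midpoint of [5.845000, 6.241250] = 6.043125

6.0431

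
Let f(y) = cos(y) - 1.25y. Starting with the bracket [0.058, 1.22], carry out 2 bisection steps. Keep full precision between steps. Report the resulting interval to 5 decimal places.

[0.63900, 0.92950]

f(0.058000) = 0.925818, f(1.220000) = -1.181354 (opposite signs)
step 1: m = 0.639000, f(m) = 0.003943 > 0 → root in [0.639000, 1.220000]
step 2: m = 0.929500, f(m) = -0.563640 < 0 → root in [0.639000, 0.929500]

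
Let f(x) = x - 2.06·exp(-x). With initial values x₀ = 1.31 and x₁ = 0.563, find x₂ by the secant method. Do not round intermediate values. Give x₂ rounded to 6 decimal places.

f(x_0) = 0.754171, f(x_1) = -0.610166
x_2 = 0.563000 - (-0.610166)·(0.563000 - 1.310000)/(-0.610166 - (0.754171)) = 0.897077; f(x_2) = 0.057092

0.897077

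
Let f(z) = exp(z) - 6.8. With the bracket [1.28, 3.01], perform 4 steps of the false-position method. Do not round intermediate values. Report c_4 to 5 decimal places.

False-position update: c = (a·f(b) − b·f(a))/(f(b) − f(a)); replace the endpoint whose sign matches f(c).
f(1.280000) = -3.203360, f(3.010000) = 13.487400
step 1: c = 1.612029, f(c) = -1.787029 < 0 → new bracket [1.612029, 3.010000]
step 2: c = 1.775584, f(c) = -0.896271 < 0 → new bracket [1.775584, 3.010000]
step 3: c = 1.852503, f(c) = -0.424244 < 0 → new bracket [1.852503, 3.010000]
step 4: c = 1.887801, f(c) = -0.195169 < 0 → new bracket [1.887801, 3.010000]

1.88780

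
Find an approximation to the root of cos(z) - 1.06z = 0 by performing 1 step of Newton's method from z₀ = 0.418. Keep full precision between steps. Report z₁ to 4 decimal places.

0.7392

Newton update: z ← z − f(z)/f'(z).
f'(z) = -sin(z) - 1.06
z_0 = 0.418000: f = 0.470823, f' = -1.465933 → z_1 = 0.418000 - (0.470823)/(-1.465933) = 0.739176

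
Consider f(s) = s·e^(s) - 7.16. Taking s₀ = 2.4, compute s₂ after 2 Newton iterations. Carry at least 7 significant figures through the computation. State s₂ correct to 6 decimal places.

1.608489

f'(s) = (s + 1)·e^(s)
s_0 = 2.400000: f = 19.295623, f' = 37.478800 → s_1 = 2.400000 - (19.295623)/(37.478800) = 1.885159
s_1 = 1.885159: f = 5.258299, f' = 19.005701 → s_2 = 1.885159 - (5.258299)/(19.005701) = 1.608489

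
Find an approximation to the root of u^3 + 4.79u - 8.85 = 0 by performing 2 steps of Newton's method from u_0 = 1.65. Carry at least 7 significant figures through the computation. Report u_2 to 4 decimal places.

Newton update: u ← u − f(u)/f'(u).
f'(u) = 3u^2 + 4.79
u_0 = 1.650000: f = 3.545625, f' = 12.957500 → u_1 = 1.650000 - (3.545625)/(12.957500) = 1.376365
u_1 = 1.376365: f = 0.350148, f' = 10.473142 → u_2 = 1.376365 - (0.350148)/(10.473142) = 1.342932

1.3429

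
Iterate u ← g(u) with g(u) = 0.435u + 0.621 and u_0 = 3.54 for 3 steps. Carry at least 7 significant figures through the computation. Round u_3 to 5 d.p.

u_1 = g(3.540000) = 2.160900
u_2 = g(2.160900) = 1.560991
u_3 = g(1.560991) = 1.300031

1.30003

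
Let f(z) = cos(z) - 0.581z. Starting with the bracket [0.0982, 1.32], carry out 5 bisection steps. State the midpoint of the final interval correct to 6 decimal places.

f(0.098200) = 0.938128, f(1.320000) = -0.518745 (opposite signs)
step 1: m = 0.709100, f(m) = 0.346961 > 0 → root in [0.709100, 1.320000]
step 2: m = 1.014550, f(m) = -0.061451 < 0 → root in [0.709100, 1.014550]
step 3: m = 0.861825, f(m) = 0.150333 > 0 → root in [0.861825, 1.014550]
step 4: m = 0.938188, f(m) = 0.046164 > 0 → root in [0.938188, 1.014550]
step 5: m = 0.976369, f(m) = -0.007236 < 0 → root in [0.938188, 0.976369]
Midpoint of [0.938188, 0.976369] = 0.957278

0.957278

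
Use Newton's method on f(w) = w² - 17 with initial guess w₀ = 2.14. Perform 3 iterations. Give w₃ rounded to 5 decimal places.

4.12394

Newton update: w ← w − f(w)/f'(w).
f'(w) = 2w
w_0 = 2.140000: f = -12.420400, f' = 4.280000 → w_1 = 2.140000 - (-12.420400)/(4.280000) = 5.041963
w_1 = 5.041963: f = 8.421387, f' = 10.083925 → w_2 = 5.041963 - (8.421387)/(10.083925) = 4.206833
w_2 = 4.206833: f = 0.697442, f' = 8.413666 → w_3 = 4.206833 - (0.697442)/(8.413666) = 4.123939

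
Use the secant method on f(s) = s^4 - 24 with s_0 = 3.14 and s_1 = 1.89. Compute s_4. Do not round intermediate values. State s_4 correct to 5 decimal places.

Secant update: s_(k+1) = s_k − f(s_k)·(s_k − s_(k-1))/(f(s_k) − f(s_(k-1))).
f(s_0) = 73.211712, f(s_1) = -11.240102
s_2 = 1.890000 - (-11.240102)·(1.890000 - 3.140000)/(-11.240102 - (73.211712)) = 2.056369; f(s_2) = -6.118505
s_3 = 2.056369 - (-6.118505)·(2.056369 - 1.890000)/(-6.118505 - (-11.240102)) = 2.255120; f(s_3) = 1.863004
s_4 = 2.255120 - (1.863004)·(2.255120 - 2.056369)/(1.863004 - (-6.118505)) = 2.208729; f(s_4) = -0.200406

2.20873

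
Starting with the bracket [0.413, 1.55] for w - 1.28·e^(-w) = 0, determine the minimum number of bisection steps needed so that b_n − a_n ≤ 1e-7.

24

Initial width b − a = 1.55 − 0.413 = 1.137000.
After n steps the width is (b−a)/2^n; need (b−a)/2^n ≤ 1e-7.
So n ≥ log₂(1.137000/1e-7) = log₂(11370000.0000) ≈ 23.4387.
Hence n = 24.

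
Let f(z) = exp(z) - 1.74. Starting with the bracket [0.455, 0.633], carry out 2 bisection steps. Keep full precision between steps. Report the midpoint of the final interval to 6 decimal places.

f(0.455000) = -0.163827, f(0.633000) = 0.143252 (opposite signs)
step 1: m = 0.544000, f(m) = -0.017115 < 0 → root in [0.544000, 0.633000]
step 2: m = 0.588500, f(m) = 0.061284 > 0 → root in [0.544000, 0.588500]
Midpoint of [0.544000, 0.588500] = 0.566250

0.566250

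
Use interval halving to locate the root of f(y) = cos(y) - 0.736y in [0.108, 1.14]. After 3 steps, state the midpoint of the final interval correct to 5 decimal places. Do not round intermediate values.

f(0.108000) = 0.914686, f(1.140000) = -0.421445 (opposite signs)
step 1: m = 0.624000, f(m) = 0.352284 > 0 → root in [0.624000, 1.140000]
step 2: m = 0.882000, f(m) = -0.013544 < 0 → root in [0.624000, 0.882000]
step 3: m = 0.753000, f(m) = 0.175433 > 0 → root in [0.753000, 0.882000]
Midpoint of [0.753000, 0.882000] = 0.817500

0.81750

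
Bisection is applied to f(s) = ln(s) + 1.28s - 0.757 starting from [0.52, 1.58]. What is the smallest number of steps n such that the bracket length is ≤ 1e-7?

24

Initial width b − a = 1.58 − 0.52 = 1.060000.
After n steps the width is (b−a)/2^n; need (b−a)/2^n ≤ 1e-7.
So n ≥ log₂(1.060000/1e-7) = log₂(10600000.0000) ≈ 23.3376.
Hence n = 24.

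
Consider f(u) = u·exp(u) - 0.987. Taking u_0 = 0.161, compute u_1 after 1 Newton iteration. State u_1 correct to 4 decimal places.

0.7460

Newton update: u ← u − f(u)/f'(u).
f'(u) = (u + 1)·exp(u)
u_0 = 0.161000: f = -0.797876, f' = 1.363809 → u_1 = 0.161000 - (-0.797876)/(1.363809) = 0.746035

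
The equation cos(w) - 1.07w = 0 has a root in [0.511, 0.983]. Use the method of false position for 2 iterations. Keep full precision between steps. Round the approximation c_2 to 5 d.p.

False-position update: c = (a·f(b) − b·f(a))/(f(b) − f(a)); replace the endpoint whose sign matches f(c).
f(0.511000) = 0.325486, f(0.983000) = -0.497281
step 1: c = 0.697723, f(c) = 0.019744 > 0 → new bracket [0.697723, 0.983000]
step 2: c = 0.708617, f(c) = 0.001043 > 0 → new bracket [0.708617, 0.983000]

0.70862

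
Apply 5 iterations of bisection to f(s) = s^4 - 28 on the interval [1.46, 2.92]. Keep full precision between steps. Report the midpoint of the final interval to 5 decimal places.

2.30406

f(1.460000) = -23.456281, f(2.920000) = 44.699497 (opposite signs)
step 1: m = 2.190000, f(m) = -4.997425 < 0 → root in [2.190000, 2.920000]
step 2: m = 2.555000, f(m) = 14.615110 > 0 → root in [2.190000, 2.555000]
step 3: m = 2.372500, f(m) = 3.682897 > 0 → root in [2.190000, 2.372500]
step 4: m = 2.281250, f(m) = -0.917327 < 0 → root in [2.281250, 2.372500]
step 5: m = 2.326875, f(m) = 1.315156 > 0 → root in [2.281250, 2.326875]
Midpoint of [2.281250, 2.326875] = 2.304062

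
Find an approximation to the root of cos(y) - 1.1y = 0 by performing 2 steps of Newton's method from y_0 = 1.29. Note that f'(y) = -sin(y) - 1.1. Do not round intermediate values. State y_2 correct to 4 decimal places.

0.6974

y_0 = 1.290000: f = -1.141879, f' = -2.060835 → y_1 = 1.290000 - (-1.141879)/(-2.060835) = 0.735914
y_1 = 0.735914: f = -0.068289, f' = -1.771265 → y_2 = 0.735914 - (-0.068289)/(-1.771265) = 0.697361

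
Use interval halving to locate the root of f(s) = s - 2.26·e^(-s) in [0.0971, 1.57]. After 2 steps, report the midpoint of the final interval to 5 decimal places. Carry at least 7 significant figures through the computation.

1.01766

f(0.097100) = -1.953771, f(1.570000) = 1.099818 (opposite signs)
step 1: m = 0.833550, f(m) = -0.148429 < 0 → root in [0.833550, 1.570000]
step 2: m = 1.201775, f(m) = 0.522283 > 0 → root in [0.833550, 1.201775]
Midpoint of [0.833550, 1.201775] = 1.017663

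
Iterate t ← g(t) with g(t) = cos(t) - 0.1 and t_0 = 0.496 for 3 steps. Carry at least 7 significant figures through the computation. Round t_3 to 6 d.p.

t_1 = g(0.496000) = 0.779493
t_2 = g(0.779493) = 0.611270
t_3 = g(0.611270) = 0.718920

0.718920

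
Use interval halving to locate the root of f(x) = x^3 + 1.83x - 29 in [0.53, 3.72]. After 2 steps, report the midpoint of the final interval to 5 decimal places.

f(0.530000) = -27.881223, f(3.720000) = 29.286448 (opposite signs)
step 1: m = 2.125000, f(m) = -15.515547 < 0 → root in [2.125000, 3.720000]
step 2: m = 2.922500, f(m) = 1.309266 > 0 → root in [2.125000, 2.922500]
Midpoint of [2.125000, 2.922500] = 2.523750

2.52375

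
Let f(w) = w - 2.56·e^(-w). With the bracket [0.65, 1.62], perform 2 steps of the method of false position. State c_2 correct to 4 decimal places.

0.9742

False-position update: c = (a·f(b) − b·f(a))/(f(b) − f(a)); replace the endpoint whose sign matches f(c).
f(0.650000) = -0.686437, f(1.620000) = 1.113379
step 1: c = 1.019951, f(c) = 0.096783 > 0 → new bracket [0.650000, 1.019951]
step 2: c = 0.974236, f(c) = 0.007886 > 0 → new bracket [0.650000, 0.974236]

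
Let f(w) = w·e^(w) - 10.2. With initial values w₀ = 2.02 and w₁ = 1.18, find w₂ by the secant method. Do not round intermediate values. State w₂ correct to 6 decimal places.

f(w_0) = 5.027416, f(w_1) = -6.359838
w_2 = 1.180000 - (-6.359838)·(1.180000 - 2.020000)/(-6.359838 - (5.027416)) = 1.649144; f(w_2) = -1.620285

1.649144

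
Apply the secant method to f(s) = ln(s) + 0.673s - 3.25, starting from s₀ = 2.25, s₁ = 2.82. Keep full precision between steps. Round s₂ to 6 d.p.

3.115003

f(s_0) = -0.924820, f(s_1) = -0.315403
s_2 = 2.820000 - (-0.315403)·(2.820000 - 2.250000)/(-0.315403 - (-0.924820)) = 3.115003; f(s_2) = -0.017373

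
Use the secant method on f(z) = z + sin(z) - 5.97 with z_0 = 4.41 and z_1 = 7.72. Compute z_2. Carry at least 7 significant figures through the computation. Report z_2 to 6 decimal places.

Secant update: z_(k+1) = z_k − f(z_k)·(z_k − z_(k-1))/(f(z_k) − f(z_(k-1))).
f(z_0) = -2.514628, f(z_1) = 2.741038
z_2 = 7.720000 - (2.741038)·(7.720000 - 4.410000)/(2.741038 - (-2.514628)) = 5.993704; f(z_2) = -0.261751

5.993704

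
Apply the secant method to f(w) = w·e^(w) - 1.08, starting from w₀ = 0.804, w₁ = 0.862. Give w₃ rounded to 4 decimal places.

f(w_0) = 0.716507, f(w_1) = 0.961123
w_2 = 0.862000 - (0.961123)·(0.862000 - 0.804000)/(0.961123 - (0.716507)) = 0.634112; f(w_2) = 0.115521
w_3 = 0.634112 - (0.115521)·(0.634112 - 0.862000)/(0.115521 - (0.961123)) = 0.602979; f(w_3) = 0.021978

0.6030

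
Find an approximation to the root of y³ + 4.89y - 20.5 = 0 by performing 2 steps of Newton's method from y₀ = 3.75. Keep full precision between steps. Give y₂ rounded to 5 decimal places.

2.23047

Newton update: y ← y − f(y)/f'(y).
f'(y) = 3y² + 4.89
y_0 = 3.750000: f = 50.571875, f' = 47.077500 → y_1 = 3.750000 - (50.571875)/(47.077500) = 2.675774
y_1 = 2.675774: f = 11.742452, f' = 26.369299 → y_2 = 2.675774 - (11.742452)/(26.369299) = 2.230466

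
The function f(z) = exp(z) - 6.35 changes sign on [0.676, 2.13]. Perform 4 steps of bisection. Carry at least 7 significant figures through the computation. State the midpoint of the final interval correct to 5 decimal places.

f(0.676000) = -4.384002, f(2.130000) = 2.064867 (opposite signs)
step 1: m = 1.403000, f(m) = -2.282616 < 0 → root in [1.403000, 2.130000]
step 2: m = 1.766500, f(m) = -0.499659 < 0 → root in [1.766500, 2.130000]
step 3: m = 1.948250, f(m) = 0.666398 > 0 → root in [1.766500, 1.948250]
step 4: m = 1.857375, f(m) = 0.056897 > 0 → root in [1.766500, 1.857375]
Midpoint of [1.766500, 1.857375] = 1.811937

1.81194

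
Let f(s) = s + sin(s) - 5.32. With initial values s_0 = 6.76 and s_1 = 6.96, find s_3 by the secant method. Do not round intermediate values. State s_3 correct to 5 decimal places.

f(s_0) = 1.898951, f(s_1) = 2.266313
s_2 = 6.960000 - (2.266313)·(6.960000 - 6.760000)/(2.266313 - (1.898951)) = 5.726168; f(s_2) = -0.122490
s_3 = 5.726168 - (-0.122490)·(5.726168 - 6.960000)/(-0.122490 - (2.266313)) = 5.789434; f(s_3) = -0.004498

5.78943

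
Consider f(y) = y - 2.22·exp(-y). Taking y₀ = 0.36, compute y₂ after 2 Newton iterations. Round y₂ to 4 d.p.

0.9000

f'(y) = 1 + 2.22·exp(-y)
y_0 = 0.360000: f = -1.188841, f' = 2.548841 → y_1 = 0.360000 - (-1.188841)/(2.548841) = 0.826424
y_1 = 0.826424: f = -0.145073, f' = 1.971497 → y_2 = 0.826424 - (-0.145073)/(1.971497) = 0.900009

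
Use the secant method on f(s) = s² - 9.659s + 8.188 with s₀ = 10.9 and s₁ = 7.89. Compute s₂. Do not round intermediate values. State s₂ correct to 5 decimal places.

Secant update: s_(k+1) = s_k − f(s_k)·(s_k − s_(k-1))/(f(s_k) − f(s_(k-1))).
f(s_0) = 21.714900, f(s_1) = -5.769410
s_2 = 7.890000 - (-5.769410)·(7.890000 - 10.900000)/(-5.769410 - (21.714900)) = 8.521849; f(s_2) = -1.502632

8.52185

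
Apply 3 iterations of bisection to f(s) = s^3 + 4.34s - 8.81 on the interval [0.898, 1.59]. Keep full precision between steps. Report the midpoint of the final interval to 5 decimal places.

1.37375

f(0.898000) = -4.188529, f(1.590000) = 2.110279 (opposite signs)
step 1: m = 1.244000, f(m) = -1.485905 < 0 → root in [1.244000, 1.590000]
step 2: m = 1.417000, f(m) = 0.184959 > 0 → root in [1.244000, 1.417000]
step 3: m = 1.330500, f(m) = -0.680339 < 0 → root in [1.330500, 1.417000]
Midpoint of [1.330500, 1.417000] = 1.373750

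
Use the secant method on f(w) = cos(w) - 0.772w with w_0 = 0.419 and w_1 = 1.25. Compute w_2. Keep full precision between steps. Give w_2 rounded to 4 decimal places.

0.8145

Secant update: w_(k+1) = w_k − f(w_k)·(w_k − w_(k-1))/(f(w_k) − f(w_(k-1))).
f(w_0) = 0.590028, f(w_1) = -0.649678
w_2 = 1.250000 - (-0.649678)·(1.250000 - 0.419000)/(-0.649678 - (0.590028)) = 0.814508; f(w_2) = 0.057426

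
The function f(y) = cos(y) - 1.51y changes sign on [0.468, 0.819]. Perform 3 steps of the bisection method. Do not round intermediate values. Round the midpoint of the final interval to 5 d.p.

0.57769

f(0.468000) = 0.185792, f(0.819000) = -0.553738 (opposite signs)
step 1: m = 0.643500, f(m) = -0.171684 < 0 → root in [0.468000, 0.643500]
step 2: m = 0.555750, f(m) = 0.010322 > 0 → root in [0.555750, 0.643500]
step 3: m = 0.599625, f(m) = -0.079886 < 0 → root in [0.555750, 0.599625]
Midpoint of [0.555750, 0.599625] = 0.577687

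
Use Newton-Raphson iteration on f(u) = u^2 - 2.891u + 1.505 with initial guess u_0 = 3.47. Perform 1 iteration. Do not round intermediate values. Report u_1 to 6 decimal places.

f'(u) = 2u - 2.891
u_0 = 3.470000: f = 3.514130, f' = 4.049000 → u_1 = 3.470000 - (3.514130)/(4.049000) = 2.602099

2.602099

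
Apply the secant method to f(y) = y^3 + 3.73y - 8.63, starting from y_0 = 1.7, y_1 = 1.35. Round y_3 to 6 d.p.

Secant update: y_(k+1) = y_k − f(y_k)·(y_k − y_(k-1))/(f(y_k) − f(y_(k-1))).
f(y_0) = 2.624000, f(y_1) = -1.134125
y_2 = 1.350000 - (-1.134125)·(1.350000 - 1.700000)/(-1.134125 - (2.624000)) = 1.455623; f(y_2) = -0.116298
y_3 = 1.455623 - (-0.116298)·(1.455623 - 1.350000)/(-0.116298 - (-1.134125)) = 1.467691; f(y_3) = 0.006070

1.467691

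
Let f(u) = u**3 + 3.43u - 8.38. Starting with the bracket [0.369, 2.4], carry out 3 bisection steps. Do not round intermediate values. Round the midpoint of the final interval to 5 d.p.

f(0.369000) = -7.064087, f(2.400000) = 13.676000 (opposite signs)
step 1: m = 1.384500, f(m) = -0.977300 < 0 → root in [1.384500, 2.400000]
step 2: m = 1.892250, f(m) = 4.885827 > 0 → root in [1.384500, 1.892250]
step 3: m = 1.638375, f(m) = 1.637471 > 0 → root in [1.384500, 1.638375]
Midpoint of [1.384500, 1.638375] = 1.511437

1.51144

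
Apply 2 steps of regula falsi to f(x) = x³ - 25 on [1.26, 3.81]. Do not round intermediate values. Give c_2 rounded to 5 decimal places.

False-position update: c = (a·f(b) − b·f(a))/(f(b) − f(a)); replace the endpoint whose sign matches f(c).
f(1.260000) = -22.999624, f(3.810000) = 30.306341
step 1: c = 2.360234, f(c) = -11.851832 < 0 → new bracket [2.360234, 3.810000]
step 2: c = 2.767804, f(c) = -3.796587 < 0 → new bracket [2.767804, 3.810000]

2.76780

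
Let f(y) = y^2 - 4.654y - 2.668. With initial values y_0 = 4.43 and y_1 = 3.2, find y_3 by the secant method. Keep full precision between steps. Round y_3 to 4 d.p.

4.9406

Secant update: y_(k+1) = y_k − f(y_k)·(y_k − y_(k-1))/(f(y_k) − f(y_(k-1))).
f(y_0) = -3.660320, f(y_1) = -7.320800
y_2 = 3.200000 - (-7.320800)·(3.200000 - 4.430000)/(-7.320800 - (-3.660320)) = 5.659946; f(y_2) = 3.025602
y_3 = 5.659946 - (3.025602)·(5.659946 - 3.200000)/(3.025602 - (-7.320800)) = 4.940583; f(y_3) = -1.252111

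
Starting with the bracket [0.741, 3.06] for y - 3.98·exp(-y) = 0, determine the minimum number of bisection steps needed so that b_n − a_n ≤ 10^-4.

Initial width b − a = 3.06 − 0.741 = 2.319000.
After n steps the width is (b−a)/2^n; need (b−a)/2^n ≤ 10^-4.
So n ≥ log₂(2.319000/10^-4) = log₂(23190.0000) ≈ 14.5012.
Hence n = 15.

15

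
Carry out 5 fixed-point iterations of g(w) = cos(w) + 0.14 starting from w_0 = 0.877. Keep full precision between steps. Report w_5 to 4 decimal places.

w_1 = g(0.877000) = 0.779460
w_2 = g(0.779460) = 0.851293
w_3 = g(0.851293) = 0.799011
w_4 = g(0.799011) = 0.837416
w_5 = g(0.837416) = 0.809385

0.8094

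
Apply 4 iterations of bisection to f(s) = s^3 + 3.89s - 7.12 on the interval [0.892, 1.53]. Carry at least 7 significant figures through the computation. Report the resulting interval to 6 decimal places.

f(0.892000) = -2.940388, f(1.530000) = 2.413277 (opposite signs)
step 1: m = 1.211000, f(m) = -0.633253 < 0 → root in [1.211000, 1.530000]
step 2: m = 1.370500, f(m) = 0.785414 > 0 → root in [1.211000, 1.370500]
step 3: m = 1.290750, f(m) = 0.051453 > 0 → root in [1.211000, 1.290750]
step 4: m = 1.250875, f(m) = -0.296867 < 0 → root in [1.250875, 1.290750]

[1.250875, 1.290750]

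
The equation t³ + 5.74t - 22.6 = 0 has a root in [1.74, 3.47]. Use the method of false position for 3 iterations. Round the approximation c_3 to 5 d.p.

2.14822

False-position update: c = (a·f(b) − b·f(a))/(f(b) − f(a)); replace the endpoint whose sign matches f(c).
f(1.740000) = -7.344376, f(3.470000) = 39.099723
step 1: c = 2.013571, f(c) = -2.878138 < 0 → new bracket [2.013571, 3.470000]
step 2: c = 2.113429, f(c) = -1.029118 < 0 → new bracket [2.113429, 3.470000]
step 3: c = 2.148218, f(c) = -0.355536 < 0 → new bracket [2.148218, 3.470000]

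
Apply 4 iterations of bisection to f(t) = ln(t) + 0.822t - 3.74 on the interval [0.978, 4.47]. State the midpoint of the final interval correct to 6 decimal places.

f(0.978000) = -2.958330, f(4.470000) = 1.431728 (opposite signs)
step 1: m = 2.724000, f(m) = -0.498771 < 0 → root in [2.724000, 4.470000]
step 2: m = 3.597000, f(m) = 0.496834 > 0 → root in [2.724000, 3.597000]
step 3: m = 3.160500, f(m) = 0.008661 > 0 → root in [2.724000, 3.160500]
step 4: m = 2.942250, f(m) = -0.242296 < 0 → root in [2.942250, 3.160500]
Midpoint of [2.942250, 3.160500] = 3.051375

3.051375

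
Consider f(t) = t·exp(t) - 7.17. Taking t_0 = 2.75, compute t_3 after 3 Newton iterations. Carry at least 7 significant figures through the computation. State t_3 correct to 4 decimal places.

f'(t) = (t + 1)·exp(t)
t_0 = 2.750000: f = 35.847238, f' = 58.659870 → t_1 = 2.750000 - (35.847238)/(58.659870) = 2.138897
t_1 = 2.138897: f = 10.989374, f' = 26.649439 → t_2 = 2.138897 - (10.989374)/(26.649439) = 1.726529
t_2 = 1.726529: f = 2.535005, f' = 15.326113 → t_3 = 1.726529 - (2.535005)/(15.326113) = 1.561125

1.5611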